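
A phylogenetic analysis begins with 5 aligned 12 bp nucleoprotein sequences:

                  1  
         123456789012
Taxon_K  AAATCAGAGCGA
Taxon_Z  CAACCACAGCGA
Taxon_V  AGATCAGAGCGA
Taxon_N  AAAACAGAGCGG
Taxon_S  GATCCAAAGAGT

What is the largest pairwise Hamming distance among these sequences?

7

Pairwise Hamming distances:
  Taxon_K vs Taxon_Z: 3
  Taxon_K vs Taxon_V: 1
  Taxon_K vs Taxon_N: 2
  Taxon_K vs Taxon_S: 6
  Taxon_Z vs Taxon_V: 4
  Taxon_Z vs Taxon_N: 4
  Taxon_Z vs Taxon_S: 5
  Taxon_V vs Taxon_N: 3
  Taxon_V vs Taxon_S: 7
  Taxon_N vs Taxon_S: 6
The largest is 7, between Taxon_V and Taxon_S.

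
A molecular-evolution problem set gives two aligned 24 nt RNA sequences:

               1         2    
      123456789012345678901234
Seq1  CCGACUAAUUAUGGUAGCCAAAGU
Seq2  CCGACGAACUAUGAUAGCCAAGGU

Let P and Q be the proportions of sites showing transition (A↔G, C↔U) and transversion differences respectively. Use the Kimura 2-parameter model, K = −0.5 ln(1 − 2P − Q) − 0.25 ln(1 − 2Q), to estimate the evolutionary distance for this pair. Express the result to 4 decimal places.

0.1942

The sequences differ at positions 6 (U/G, transversion), 9 (U/C, transition), 14 (G/A, transition), 22 (A/G, transition).
Of the 4 differences, 3 transitions and 1 transversion over 24 sites: P = 3/24 = 0.125000, Q = 1/24 = 0.041667.
d = −0.5·ln(0.708333) − 0.25·ln(0.916666) = −0.5·(-0.344841) − 0.25·(-0.087012) = 0.1942.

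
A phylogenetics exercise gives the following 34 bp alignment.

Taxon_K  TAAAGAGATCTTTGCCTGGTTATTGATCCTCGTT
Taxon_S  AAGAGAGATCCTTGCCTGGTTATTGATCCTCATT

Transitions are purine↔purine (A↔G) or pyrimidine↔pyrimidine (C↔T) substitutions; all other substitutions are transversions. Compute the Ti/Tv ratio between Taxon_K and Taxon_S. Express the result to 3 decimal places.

The sequences differ at positions 1 (T/A, transversion), 3 (A/G, transition), 11 (T/C, transition), 32 (G/A, transition).
Of the 4 differences, 3 transitions and 1 transversion, so Ti/Tv = 3/1 = 3.000.

3.000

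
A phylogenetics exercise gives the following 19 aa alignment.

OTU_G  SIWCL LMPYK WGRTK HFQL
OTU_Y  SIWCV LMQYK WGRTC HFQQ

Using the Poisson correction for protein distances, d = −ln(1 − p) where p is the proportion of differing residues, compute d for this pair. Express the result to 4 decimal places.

0.2364

Differing sites — 5:L/V; 8:P/Q; 15:K/C; 19:L/Q.
p = 4/19 = 0.210526.
d = −ln(1 − 0.210526) = −ln(0.789474) = 0.2364.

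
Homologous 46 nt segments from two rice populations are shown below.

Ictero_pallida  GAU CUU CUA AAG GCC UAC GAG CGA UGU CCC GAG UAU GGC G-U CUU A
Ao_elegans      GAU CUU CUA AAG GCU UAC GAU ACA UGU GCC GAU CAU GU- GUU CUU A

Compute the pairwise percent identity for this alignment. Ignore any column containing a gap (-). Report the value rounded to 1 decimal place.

Excluding the 2 gap columns leaves 44 comparable sites.
Mismatches occur at site 15 (C/U), site 21 (G/U), site 22 (C/A), site 23 (G/C), site 28 (C/G), site 33 (G/U), site 34 (U/C), site 38 (G/U).
36 of the 44 comparable sites match, so the percent identity is 36/44 × 100 = 81.8%.

81.8%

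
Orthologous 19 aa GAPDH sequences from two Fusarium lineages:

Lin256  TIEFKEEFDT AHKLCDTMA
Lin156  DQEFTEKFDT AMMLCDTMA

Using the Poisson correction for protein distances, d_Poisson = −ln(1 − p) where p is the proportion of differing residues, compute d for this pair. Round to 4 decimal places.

0.3795

Mismatches occur at site 1 (T→D), site 2 (I→Q), site 5 (K→T), site 7 (E→K), site 12 (H→M), site 13 (K→M).
p = 6/19 = 0.315789.
d = −ln(1 − 0.315789) = −ln(0.684211) = 0.3795.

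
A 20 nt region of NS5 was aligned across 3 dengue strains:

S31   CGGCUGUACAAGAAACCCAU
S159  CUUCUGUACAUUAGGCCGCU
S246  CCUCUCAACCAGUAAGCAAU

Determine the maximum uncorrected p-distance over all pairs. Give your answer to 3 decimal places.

Pairwise Hamming distances:
  S31 vs S159: 8
  S31 vs S246: 8
  S159 vs S246: 12
The largest is 12 mismatches, between S159 and S246; p = 12/20 = 0.600.

0.600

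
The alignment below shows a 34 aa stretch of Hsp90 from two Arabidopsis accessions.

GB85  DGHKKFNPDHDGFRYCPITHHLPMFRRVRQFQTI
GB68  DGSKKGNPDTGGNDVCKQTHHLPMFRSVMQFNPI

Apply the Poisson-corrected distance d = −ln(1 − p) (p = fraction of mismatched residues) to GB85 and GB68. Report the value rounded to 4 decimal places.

Differing sites — 3:H/S; 6:F/G; 10:H/T; 11:D/G; 13:F/N; 14:R/D; 15:Y/V; 17:P/K; 18:I/Q; 27:R/S; 29:R/M; 32:Q/N; 33:T/P.
p = 13/34 = 0.382353.
d = −ln(1 − 0.382353) = −ln(0.617647) = 0.4818.

0.4818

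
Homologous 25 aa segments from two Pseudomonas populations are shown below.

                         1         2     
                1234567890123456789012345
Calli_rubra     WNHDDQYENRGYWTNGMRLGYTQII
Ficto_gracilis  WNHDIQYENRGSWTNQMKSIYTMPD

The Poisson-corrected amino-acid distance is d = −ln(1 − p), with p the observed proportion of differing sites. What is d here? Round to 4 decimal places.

Mismatches occur at site 5 (D→I), site 12 (Y→S), site 16 (G→Q), site 18 (R→K), site 19 (L→S), site 20 (G→I), site 23 (Q→M), site 24 (I→P), site 25 (I→D).
p = 9/25 = 0.360000.
d = −ln(1 − 0.360000) = −ln(0.640000) = 0.4463.

0.4463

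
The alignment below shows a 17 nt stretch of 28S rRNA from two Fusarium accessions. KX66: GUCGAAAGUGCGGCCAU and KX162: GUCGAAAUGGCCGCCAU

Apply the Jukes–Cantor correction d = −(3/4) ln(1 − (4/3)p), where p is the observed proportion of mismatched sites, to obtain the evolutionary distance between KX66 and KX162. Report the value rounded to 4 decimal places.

0.2012

Differing sites — 8:G/U; 9:U/G; 12:G/C.
p = 3/17 = 0.176471.
d = −0.75 · ln(1 − (4/3)·0.176471) = −0.75 · ln(0.764705) = −0.75 · (-0.268265) = 0.2012.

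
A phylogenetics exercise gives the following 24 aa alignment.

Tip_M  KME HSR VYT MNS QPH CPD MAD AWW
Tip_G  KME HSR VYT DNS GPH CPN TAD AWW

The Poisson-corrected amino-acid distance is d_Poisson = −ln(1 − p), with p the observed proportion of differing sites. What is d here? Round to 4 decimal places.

The sequences differ at positions 10 (M/D), 13 (Q/G), 18 (D/N), 19 (M/T).
p = 4/24 = 0.166667.
d = −ln(1 − 0.166667) = −ln(0.833333) = 0.1823.

0.1823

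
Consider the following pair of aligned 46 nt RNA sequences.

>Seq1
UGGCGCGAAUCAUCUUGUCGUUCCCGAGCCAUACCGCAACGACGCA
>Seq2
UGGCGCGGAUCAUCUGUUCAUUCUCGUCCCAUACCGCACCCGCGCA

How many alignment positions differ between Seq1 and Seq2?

The sequences differ at positions 8 (A/G), 16 (U/G), 17 (G/U), 20 (G/A), 24 (C/U), 27 (A/U), 28 (G/C), 39 (A/C), 41 (G/C), 42 (A/G).
That gives 10 mismatches out of 46 aligned sites, so the Hamming distance is 10.

10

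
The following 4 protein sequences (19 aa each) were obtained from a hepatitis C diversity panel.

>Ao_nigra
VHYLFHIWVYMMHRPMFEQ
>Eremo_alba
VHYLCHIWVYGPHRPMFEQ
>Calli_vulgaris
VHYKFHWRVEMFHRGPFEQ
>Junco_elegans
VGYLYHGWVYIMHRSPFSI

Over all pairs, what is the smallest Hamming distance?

3

Pairwise Hamming distances:
  Ao_nigra vs Eremo_alba: 3
  Ao_nigra vs Calli_vulgaris: 7
  Ao_nigra vs Junco_elegans: 8
  Eremo_alba vs Calli_vulgaris: 9
  Eremo_alba vs Junco_elegans: 9
  Calli_vulgaris vs Junco_elegans: 11
The smallest is 3, between Ao_nigra and Eremo_alba.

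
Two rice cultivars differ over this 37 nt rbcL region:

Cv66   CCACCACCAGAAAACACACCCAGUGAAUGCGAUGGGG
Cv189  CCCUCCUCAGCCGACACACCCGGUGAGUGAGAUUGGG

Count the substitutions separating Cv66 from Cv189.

11

Differing sites — 3:A/C; 4:C/U; 6:A/C; 7:C/U; 11:A/C; 12:A/C; 13:A/G; 22:A/G; 27:A/G; 30:C/A; 34:G/U.
That gives 11 mismatches out of 37 aligned sites, so the Hamming distance is 11.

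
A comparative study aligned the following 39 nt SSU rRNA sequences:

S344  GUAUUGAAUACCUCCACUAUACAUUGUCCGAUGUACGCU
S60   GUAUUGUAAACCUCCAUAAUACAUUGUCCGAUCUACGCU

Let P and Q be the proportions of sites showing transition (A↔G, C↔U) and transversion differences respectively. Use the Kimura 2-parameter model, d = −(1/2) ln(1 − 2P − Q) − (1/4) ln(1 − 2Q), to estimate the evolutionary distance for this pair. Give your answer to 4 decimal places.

The sequences differ at positions 7 (A/U, transversion), 9 (U/A, transversion), 17 (C/U, transition), 18 (U/A, transversion), 33 (G/C, transversion).
Of the 5 differences, 1 transition and 4 transversions over 39 sites: P = 1/39 = 0.025641, Q = 4/39 = 0.102564.
d = −0.5·ln(0.846154) − 0.25·ln(0.794872) = −0.5·(-0.167054) − 0.25·(-0.229574) = 0.1409.

0.1409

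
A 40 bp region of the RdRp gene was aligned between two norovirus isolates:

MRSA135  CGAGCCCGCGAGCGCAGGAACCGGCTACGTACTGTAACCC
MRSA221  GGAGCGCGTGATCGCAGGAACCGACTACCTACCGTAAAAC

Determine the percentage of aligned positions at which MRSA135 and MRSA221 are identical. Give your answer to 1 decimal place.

77.5%

Mismatches occur at site 1 (C↔G), site 6 (C↔G), site 9 (C↔T), site 12 (G↔T), site 24 (G↔A), site 29 (G↔C), site 33 (T↔C), site 38 (C↔A), site 39 (C↔A).
31 of the 40 sites match, so the percent identity is 31/40 × 100 = 77.5%.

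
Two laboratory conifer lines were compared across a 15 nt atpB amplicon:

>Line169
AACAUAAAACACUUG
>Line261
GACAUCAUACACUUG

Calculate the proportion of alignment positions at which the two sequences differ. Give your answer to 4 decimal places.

The sequences differ at positions 1 (A/G), 6 (A/C), 8 (A/U).
There are 3 differences over 15 sites, so p = 3/15 = 0.2000.

0.2000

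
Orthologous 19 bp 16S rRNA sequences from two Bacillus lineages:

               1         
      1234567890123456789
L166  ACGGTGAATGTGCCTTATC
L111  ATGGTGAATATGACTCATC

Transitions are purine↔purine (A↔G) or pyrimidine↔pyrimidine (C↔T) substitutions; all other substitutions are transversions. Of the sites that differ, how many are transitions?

The sequences differ at positions 2 (C/T, transition), 10 (G/A, transition), 13 (C/A, transversion), 16 (T/C, transition).
Of the 4 differences, 3 transitions and 1 transversion, so the answer is 3.

3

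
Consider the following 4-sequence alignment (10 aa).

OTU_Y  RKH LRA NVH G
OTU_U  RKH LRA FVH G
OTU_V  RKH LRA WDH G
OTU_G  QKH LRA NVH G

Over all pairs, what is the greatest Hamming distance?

3

Pairwise Hamming distances:
  OTU_Y vs OTU_U: 1
  OTU_Y vs OTU_V: 2
  OTU_Y vs OTU_G: 1
  OTU_U vs OTU_V: 2
  OTU_U vs OTU_G: 2
  OTU_V vs OTU_G: 3
The largest is 3, between OTU_V and OTU_G.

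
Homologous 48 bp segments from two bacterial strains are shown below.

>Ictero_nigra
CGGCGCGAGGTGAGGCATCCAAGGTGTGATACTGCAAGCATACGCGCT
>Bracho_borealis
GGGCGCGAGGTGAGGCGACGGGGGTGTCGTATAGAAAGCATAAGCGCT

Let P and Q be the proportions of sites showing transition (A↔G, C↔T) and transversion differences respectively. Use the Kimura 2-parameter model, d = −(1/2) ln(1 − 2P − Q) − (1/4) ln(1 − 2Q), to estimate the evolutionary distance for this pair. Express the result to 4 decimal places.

Mismatches occur at site 1 (C/G, transversion), site 17 (A/G, transition), site 18 (T/A, transversion), site 20 (C/G, transversion), site 21 (A/G, transition), site 22 (A/G, transition), site 28 (G/C, transversion), site 29 (A/G, transition), site 32 (C/T, transition), site 33 (T/A, transversion), site 35 (C/A, transversion), site 43 (C/A, transversion).
Of the 12 differences, 5 transitions and 7 transversions over 48 sites: P = 5/48 = 0.104167, Q = 7/48 = 0.145833.
d = −0.5·ln(0.645833) − 0.25·ln(0.708334) = −0.5·(-0.437214) − 0.25·(-0.344840) = 0.3048.

0.3048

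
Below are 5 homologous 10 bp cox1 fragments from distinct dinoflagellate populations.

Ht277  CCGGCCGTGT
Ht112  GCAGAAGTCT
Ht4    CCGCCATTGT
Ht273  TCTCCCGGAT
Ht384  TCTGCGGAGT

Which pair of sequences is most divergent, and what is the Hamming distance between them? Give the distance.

7

Pairwise Hamming distances:
  Ht277 vs Ht112: 5
  Ht277 vs Ht4: 3
  Ht277 vs Ht273: 5
  Ht277 vs Ht384: 4
  Ht112 vs Ht4: 6
  Ht112 vs Ht273: 7
  Ht112 vs Ht384: 6
  Ht4 vs Ht273: 6
  Ht4 vs Ht384: 6
  Ht273 vs Ht384: 4
The largest is 7, between Ht112 and Ht273.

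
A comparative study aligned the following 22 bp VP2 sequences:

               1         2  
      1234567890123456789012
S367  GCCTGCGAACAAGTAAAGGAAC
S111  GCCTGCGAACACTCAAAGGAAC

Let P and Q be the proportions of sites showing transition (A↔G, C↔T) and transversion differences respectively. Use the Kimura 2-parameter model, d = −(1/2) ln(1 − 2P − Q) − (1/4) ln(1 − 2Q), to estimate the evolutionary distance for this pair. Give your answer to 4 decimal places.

Differing sites — 12:A/C (Tv); 13:G/T (Tv); 14:T/C (Ti).
Of the 3 differences, 1 transition and 2 transversions over 22 sites: P = 1/22 = 0.045455, Q = 2/22 = 0.090909.
d = −0.5·ln(0.818181) − 0.25·ln(0.818182) = −0.5·(-0.200672) − 0.25·(-0.200670) = 0.1505.

0.1505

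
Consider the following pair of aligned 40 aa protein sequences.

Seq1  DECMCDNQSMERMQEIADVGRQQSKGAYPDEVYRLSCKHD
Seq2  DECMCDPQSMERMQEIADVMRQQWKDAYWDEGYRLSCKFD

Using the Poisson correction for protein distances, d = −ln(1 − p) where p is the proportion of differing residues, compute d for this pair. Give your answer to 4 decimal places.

0.1924

Differing sites — 7:N/P; 20:G/M; 24:S/W; 26:G/D; 29:P/W; 32:V/G; 39:H/F.
p = 7/40 = 0.175000.
d = −ln(1 − 0.175000) = −ln(0.825000) = 0.1924.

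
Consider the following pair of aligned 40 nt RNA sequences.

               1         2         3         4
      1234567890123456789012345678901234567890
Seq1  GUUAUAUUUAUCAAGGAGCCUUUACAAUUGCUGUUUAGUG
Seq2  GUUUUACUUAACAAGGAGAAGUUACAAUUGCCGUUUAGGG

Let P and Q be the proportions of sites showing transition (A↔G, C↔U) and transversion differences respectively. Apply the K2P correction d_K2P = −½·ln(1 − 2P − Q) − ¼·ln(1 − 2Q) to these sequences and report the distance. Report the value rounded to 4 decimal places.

0.2330

Mismatches occur at site 4 (A→U, transversion), site 7 (U→C, transition), site 11 (U→A, transversion), site 19 (C→A, transversion), site 20 (C→A, transversion), site 21 (U→G, transversion), site 32 (U→C, transition), site 39 (U→G, transversion).
Of the 8 differences, 2 transitions and 6 transversions over 40 sites: P = 2/40 = 0.050000, Q = 6/40 = 0.150000.
d = −0.5·ln(0.750000) − 0.25·ln(0.700000) = −0.5·(-0.287682) − 0.25·(-0.356675) = 0.2330.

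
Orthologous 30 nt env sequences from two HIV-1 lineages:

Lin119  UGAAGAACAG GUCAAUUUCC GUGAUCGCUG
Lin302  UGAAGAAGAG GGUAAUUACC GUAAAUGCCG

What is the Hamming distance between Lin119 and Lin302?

Mismatches occur at site 8 (C/G), site 12 (U/G), site 13 (C/U), site 18 (U/A), site 23 (G/A), site 25 (U/A), site 26 (C/U), site 29 (U/C).
That gives 8 mismatches out of 30 aligned sites, so the Hamming distance is 8.

8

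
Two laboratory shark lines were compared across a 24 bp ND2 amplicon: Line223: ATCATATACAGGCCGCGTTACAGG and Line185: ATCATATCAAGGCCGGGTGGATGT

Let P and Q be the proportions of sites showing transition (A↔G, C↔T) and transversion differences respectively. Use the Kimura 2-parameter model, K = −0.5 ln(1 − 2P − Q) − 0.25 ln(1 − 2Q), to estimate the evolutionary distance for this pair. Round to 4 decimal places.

The sequences differ at positions 8 (A/C, transversion), 9 (C/A, transversion), 16 (C/G, transversion), 19 (T/G, transversion), 20 (A/G, transition), 21 (C/A, transversion), 22 (A/T, transversion), 24 (G/T, transversion).
Of the 8 differences, 1 transition and 7 transversions over 24 sites: P = 1/24 = 0.041667, Q = 7/24 = 0.291667.
d = −0.5·ln(0.624999) − 0.25·ln(0.416666) = −0.5·(-0.470005) − 0.25·(-0.875470) = 0.4539.

0.4539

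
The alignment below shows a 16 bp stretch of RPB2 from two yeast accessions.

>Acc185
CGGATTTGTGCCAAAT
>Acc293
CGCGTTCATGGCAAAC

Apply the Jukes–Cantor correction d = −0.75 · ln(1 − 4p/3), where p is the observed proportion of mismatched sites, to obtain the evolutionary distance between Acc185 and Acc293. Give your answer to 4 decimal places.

The sequences differ at positions 3 (G/C), 4 (A/G), 7 (T/C), 8 (G/A), 11 (C/G), 16 (T/C).
p = 6/16 = 0.375000.
d = −0.75 · ln(1 − (4/3)·0.375000) = −0.75 · ln(0.500000) = −0.75 · (-0.693147) = 0.5199.

0.5199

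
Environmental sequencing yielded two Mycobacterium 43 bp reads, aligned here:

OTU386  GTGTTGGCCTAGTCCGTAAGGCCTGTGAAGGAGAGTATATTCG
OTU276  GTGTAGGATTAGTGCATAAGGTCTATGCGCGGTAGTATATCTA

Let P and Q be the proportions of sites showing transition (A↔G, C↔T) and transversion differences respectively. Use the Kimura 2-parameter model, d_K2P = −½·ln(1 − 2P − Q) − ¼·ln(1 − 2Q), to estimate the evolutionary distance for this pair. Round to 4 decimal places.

The sequences differ at positions 5 (T/A, transversion), 8 (C/A, transversion), 9 (C/T, transition), 14 (C/G, transversion), 16 (G/A, transition), 22 (C/T, transition), 25 (G/A, transition), 28 (A/C, transversion), 29 (A/G, transition), 30 (G/C, transversion), 32 (A/G, transition), 33 (G/T, transversion), 41 (T/C, transition), 42 (C/T, transition), 43 (G/A, transition).
Of the 15 differences, 9 transitions and 6 transversions over 43 sites: P = 9/43 = 0.209302, Q = 6/43 = 0.139535.
d = −0.5·ln(0.441861) − 0.25·ln(0.720930) = −0.5·(-0.816760) − 0.25·(-0.327213) = 0.4902.

0.4902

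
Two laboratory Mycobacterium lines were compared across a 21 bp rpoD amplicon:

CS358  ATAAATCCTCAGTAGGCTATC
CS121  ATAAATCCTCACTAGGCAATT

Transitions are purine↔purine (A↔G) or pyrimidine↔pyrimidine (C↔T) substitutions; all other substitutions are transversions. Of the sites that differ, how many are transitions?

Differing sites — 12:G/C (Tv); 18:T/A (Tv); 21:C/T (Ti).
Of the 3 differences, 1 transition and 2 transversions, so the answer is 1.

1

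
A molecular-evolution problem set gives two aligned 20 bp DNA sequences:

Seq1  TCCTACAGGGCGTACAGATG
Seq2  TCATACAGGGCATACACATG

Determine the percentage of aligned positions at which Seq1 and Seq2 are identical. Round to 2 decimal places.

85.00%

Differing sites — 3:C/A; 12:G/A; 17:G/C.
17 of the 20 sites match, so the percent identity is 17/20 × 100 = 85.00%.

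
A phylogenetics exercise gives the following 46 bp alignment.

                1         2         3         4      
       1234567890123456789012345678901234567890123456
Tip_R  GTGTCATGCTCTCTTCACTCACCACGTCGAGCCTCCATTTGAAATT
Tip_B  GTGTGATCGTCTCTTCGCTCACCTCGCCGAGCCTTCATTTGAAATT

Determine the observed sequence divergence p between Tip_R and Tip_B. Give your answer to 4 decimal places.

The sequences differ at positions 5 (C/G), 8 (G/C), 9 (C/G), 17 (A/G), 24 (A/T), 27 (T/C), 35 (C/T).
There are 7 differences over 46 sites, so p = 7/46 = 0.1522.

0.1522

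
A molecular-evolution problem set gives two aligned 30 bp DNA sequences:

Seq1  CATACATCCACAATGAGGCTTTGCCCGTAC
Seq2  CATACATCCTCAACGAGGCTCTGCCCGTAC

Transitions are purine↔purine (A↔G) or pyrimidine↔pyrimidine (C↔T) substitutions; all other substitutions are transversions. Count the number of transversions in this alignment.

The sequences differ at positions 10 (A/T, transversion), 14 (T/C, transition), 21 (T/C, transition).
Of the 3 differences, 2 transitions and 1 transversion, so the answer is 1.

1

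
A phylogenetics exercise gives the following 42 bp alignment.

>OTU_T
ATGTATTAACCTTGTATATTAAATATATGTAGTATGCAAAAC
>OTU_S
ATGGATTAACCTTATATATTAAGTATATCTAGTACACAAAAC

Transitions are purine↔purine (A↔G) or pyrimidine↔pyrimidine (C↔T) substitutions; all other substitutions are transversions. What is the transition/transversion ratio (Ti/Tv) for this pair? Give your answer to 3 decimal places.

2.000

The sequences differ at positions 4 (T/G, transversion), 14 (G/A, transition), 23 (A/G, transition), 29 (G/C, transversion), 35 (T/C, transition), 36 (G/A, transition).
Of the 6 differences, 4 transitions and 2 transversions, so Ti/Tv = 4/2 = 2.000.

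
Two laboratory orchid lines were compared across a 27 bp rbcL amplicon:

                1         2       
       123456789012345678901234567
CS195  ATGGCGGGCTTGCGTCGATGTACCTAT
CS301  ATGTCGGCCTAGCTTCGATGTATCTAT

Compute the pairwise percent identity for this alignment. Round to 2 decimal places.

81.48%

The sequences differ at positions 4 (G/T), 8 (G/C), 11 (T/A), 14 (G/T), 23 (C/T).
22 of the 27 sites match, so the percent identity is 22/27 × 100 = 81.48%.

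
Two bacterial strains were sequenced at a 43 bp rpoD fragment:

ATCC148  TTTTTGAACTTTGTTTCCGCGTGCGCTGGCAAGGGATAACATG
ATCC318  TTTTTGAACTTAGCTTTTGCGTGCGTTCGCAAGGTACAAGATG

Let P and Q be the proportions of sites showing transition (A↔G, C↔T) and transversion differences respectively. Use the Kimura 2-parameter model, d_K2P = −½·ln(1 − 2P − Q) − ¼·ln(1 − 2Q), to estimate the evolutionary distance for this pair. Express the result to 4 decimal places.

0.2484

The sequences differ at positions 12 (T/A, transversion), 14 (T/C, transition), 17 (C/T, transition), 18 (C/T, transition), 26 (C/T, transition), 28 (G/C, transversion), 35 (G/T, transversion), 37 (T/C, transition), 40 (C/G, transversion).
Of the 9 differences, 5 transitions and 4 transversions over 43 sites: P = 5/43 = 0.116279, Q = 4/43 = 0.093023.
d = −0.5·ln(0.674419) − 0.25·ln(0.813954) = −0.5·(-0.393904) − 0.25·(-0.205851) = 0.2484.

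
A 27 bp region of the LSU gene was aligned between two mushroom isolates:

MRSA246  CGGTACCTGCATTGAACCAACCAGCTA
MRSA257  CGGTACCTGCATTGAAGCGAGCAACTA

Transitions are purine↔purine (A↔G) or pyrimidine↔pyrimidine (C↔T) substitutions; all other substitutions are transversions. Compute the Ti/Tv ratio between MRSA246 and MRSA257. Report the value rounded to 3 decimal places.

Differing sites — 17:C/G (Tv); 19:A/G (Ti); 21:C/G (Tv); 24:G/A (Ti).
Of the 4 differences, 2 transitions and 2 transversions, so Ti/Tv = 2/2 = 1.000.

1.000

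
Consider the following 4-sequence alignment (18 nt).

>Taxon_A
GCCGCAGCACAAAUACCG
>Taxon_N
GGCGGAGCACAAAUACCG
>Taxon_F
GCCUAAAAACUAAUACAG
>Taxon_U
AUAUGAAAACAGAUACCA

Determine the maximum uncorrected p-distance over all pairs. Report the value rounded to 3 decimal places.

0.500

Pairwise Hamming distances:
  Taxon_A vs Taxon_N: 2
  Taxon_A vs Taxon_F: 6
  Taxon_A vs Taxon_U: 9
  Taxon_N vs Taxon_F: 7
  Taxon_N vs Taxon_U: 8
  Taxon_F vs Taxon_U: 8
The largest is 9 mismatches, between Taxon_A and Taxon_U; p = 9/18 = 0.500.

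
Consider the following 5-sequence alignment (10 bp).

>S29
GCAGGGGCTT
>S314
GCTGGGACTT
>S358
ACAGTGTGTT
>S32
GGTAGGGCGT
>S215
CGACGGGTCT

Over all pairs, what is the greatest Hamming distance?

Pairwise Hamming distances:
  S29 vs S314: 2
  S29 vs S358: 4
  S29 vs S32: 4
  S29 vs S215: 5
  S314 vs S358: 5
  S314 vs S32: 4
  S314 vs S215: 7
  S358 vs S32: 8
  S358 vs S215: 7
  S32 vs S215: 5
The largest is 8, between S358 and S32.

8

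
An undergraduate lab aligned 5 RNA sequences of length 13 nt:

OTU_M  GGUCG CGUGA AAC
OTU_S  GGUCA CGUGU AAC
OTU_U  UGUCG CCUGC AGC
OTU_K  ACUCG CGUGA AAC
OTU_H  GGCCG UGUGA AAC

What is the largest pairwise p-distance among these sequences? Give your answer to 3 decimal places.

Pairwise Hamming distances:
  OTU_M vs OTU_S: 2
  OTU_M vs OTU_U: 4
  OTU_M vs OTU_K: 2
  OTU_M vs OTU_H: 2
  OTU_S vs OTU_U: 5
  OTU_S vs OTU_K: 4
  OTU_S vs OTU_H: 4
  OTU_U vs OTU_K: 5
  OTU_U vs OTU_H: 6
  OTU_K vs OTU_H: 4
The largest is 6 mismatches, between OTU_U and OTU_H; p = 6/13 = 0.462.

0.462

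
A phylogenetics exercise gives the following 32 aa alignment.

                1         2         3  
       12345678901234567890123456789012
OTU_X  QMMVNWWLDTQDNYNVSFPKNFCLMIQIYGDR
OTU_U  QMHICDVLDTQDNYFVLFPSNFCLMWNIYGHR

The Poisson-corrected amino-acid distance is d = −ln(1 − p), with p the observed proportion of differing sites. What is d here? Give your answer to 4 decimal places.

Mismatches occur at site 3 (M↔H), site 4 (V↔I), site 5 (N↔C), site 6 (W↔D), site 7 (W↔V), site 15 (N↔F), site 17 (S↔L), site 20 (K↔S), site 26 (I↔W), site 27 (Q↔N), site 31 (D↔H).
p = 11/32 = 0.343750.
d = −ln(1 − 0.343750) = −ln(0.656250) = 0.4212.

0.4212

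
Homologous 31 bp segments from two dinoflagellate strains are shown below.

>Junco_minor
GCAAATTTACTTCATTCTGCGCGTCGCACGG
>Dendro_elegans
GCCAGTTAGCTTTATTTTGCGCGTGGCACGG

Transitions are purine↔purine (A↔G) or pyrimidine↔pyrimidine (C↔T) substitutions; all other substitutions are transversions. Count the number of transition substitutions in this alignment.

Mismatches occur at site 3 (A→C, transversion), site 5 (A→G, transition), site 8 (T→A, transversion), site 9 (A→G, transition), site 13 (C→T, transition), site 17 (C→T, transition), site 25 (C→G, transversion).
Of the 7 differences, 4 transitions and 3 transversions, so the answer is 4.

4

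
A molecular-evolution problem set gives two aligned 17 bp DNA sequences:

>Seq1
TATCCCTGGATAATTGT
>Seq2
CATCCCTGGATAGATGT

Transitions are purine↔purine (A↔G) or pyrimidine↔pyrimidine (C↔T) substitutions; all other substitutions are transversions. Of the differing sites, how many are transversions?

Mismatches occur at site 1 (T→C, transition), site 13 (A→G, transition), site 14 (T→A, transversion).
Of the 3 differences, 2 transitions and 1 transversion, so the answer is 1.

1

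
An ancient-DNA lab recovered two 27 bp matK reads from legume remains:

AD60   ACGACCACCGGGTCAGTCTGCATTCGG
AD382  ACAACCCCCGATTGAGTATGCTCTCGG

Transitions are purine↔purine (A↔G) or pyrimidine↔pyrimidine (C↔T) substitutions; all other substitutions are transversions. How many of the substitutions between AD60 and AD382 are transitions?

3

Mismatches occur at site 3 (G→A, transition), site 7 (A→C, transversion), site 11 (G→A, transition), site 12 (G→T, transversion), site 14 (C→G, transversion), site 18 (C→A, transversion), site 22 (A→T, transversion), site 23 (T→C, transition).
Of the 8 differences, 3 transitions and 5 transversions, so the answer is 3.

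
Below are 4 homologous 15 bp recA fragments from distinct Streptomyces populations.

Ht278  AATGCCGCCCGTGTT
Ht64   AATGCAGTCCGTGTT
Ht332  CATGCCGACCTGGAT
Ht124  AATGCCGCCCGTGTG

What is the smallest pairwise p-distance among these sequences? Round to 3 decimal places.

0.067

Pairwise Hamming distances:
  Ht278 vs Ht64: 2
  Ht278 vs Ht332: 5
  Ht278 vs Ht124: 1
  Ht64 vs Ht332: 6
  Ht64 vs Ht124: 3
  Ht332 vs Ht124: 6
The smallest is 1 mismatch, between Ht278 and Ht124; p = 1/15 = 0.067.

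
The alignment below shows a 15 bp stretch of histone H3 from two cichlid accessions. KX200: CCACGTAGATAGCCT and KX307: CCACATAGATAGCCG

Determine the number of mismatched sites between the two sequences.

2

Mismatches occur at site 5 (G/A), site 15 (T/G).
That gives 2 mismatches out of 15 aligned sites, so the Hamming distance is 2.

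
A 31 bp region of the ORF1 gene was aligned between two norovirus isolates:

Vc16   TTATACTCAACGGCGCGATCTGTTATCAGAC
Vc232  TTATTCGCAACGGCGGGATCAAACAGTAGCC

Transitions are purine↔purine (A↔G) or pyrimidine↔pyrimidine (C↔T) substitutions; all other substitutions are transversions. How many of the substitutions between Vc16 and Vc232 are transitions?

3

Differing sites — 5:A/T (Tv); 7:T/G (Tv); 16:C/G (Tv); 21:T/A (Tv); 22:G/A (Ti); 23:T/A (Tv); 24:T/C (Ti); 26:T/G (Tv); 27:C/T (Ti); 30:A/C (Tv).
Of the 10 differences, 3 transitions and 7 transversions, so the answer is 3.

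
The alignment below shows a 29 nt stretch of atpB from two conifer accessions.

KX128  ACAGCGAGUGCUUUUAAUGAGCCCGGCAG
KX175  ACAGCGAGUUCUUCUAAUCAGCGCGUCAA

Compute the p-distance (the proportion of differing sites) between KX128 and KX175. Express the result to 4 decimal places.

Mismatches occur at site 10 (G↔U), site 14 (U↔C), site 19 (G↔C), site 23 (C↔G), site 26 (G↔U), site 29 (G↔A).
There are 6 differences over 29 sites, so p = 6/29 = 0.2069.

0.2069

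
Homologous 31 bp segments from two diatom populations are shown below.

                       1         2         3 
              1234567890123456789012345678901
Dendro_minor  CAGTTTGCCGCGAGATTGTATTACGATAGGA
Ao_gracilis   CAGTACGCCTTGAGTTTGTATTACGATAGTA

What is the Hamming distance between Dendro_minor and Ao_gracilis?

The sequences differ at positions 5 (T/A), 6 (T/C), 10 (G/T), 11 (C/T), 15 (A/T), 30 (G/T).
That gives 6 mismatches out of 31 aligned sites, so the Hamming distance is 6.

6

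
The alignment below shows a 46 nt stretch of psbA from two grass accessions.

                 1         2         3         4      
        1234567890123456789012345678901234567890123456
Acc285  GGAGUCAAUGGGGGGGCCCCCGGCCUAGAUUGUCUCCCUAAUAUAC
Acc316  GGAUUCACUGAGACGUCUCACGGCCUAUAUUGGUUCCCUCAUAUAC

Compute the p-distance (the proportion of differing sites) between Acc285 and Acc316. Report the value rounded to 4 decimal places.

Mismatches occur at site 4 (G/U), site 8 (A/C), site 11 (G/A), site 13 (G/A), site 14 (G/C), site 16 (G/U), site 18 (C/U), site 20 (C/A), site 28 (G/U), site 33 (U/G), site 34 (C/U), site 40 (A/C).
There are 12 differences over 46 sites, so p = 12/46 = 0.2609.

0.2609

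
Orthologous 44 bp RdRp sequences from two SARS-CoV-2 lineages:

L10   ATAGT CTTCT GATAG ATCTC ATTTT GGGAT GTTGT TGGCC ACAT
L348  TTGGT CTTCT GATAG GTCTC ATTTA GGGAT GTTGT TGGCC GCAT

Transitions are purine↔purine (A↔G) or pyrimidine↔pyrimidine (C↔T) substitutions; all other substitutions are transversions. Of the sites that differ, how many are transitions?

3

Mismatches occur at site 1 (A→T, transversion), site 3 (A→G, transition), site 16 (A→G, transition), site 25 (T→A, transversion), site 41 (A→G, transition).
Of the 5 differences, 3 transitions and 2 transversions, so the answer is 3.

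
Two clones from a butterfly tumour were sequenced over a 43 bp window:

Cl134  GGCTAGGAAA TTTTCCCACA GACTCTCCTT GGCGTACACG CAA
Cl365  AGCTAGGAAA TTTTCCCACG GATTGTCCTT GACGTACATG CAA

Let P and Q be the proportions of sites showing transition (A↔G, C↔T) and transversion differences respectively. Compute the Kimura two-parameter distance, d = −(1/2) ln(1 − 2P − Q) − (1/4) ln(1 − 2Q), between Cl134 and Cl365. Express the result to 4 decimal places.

Differing sites — 1:G/A (Ti); 20:A/G (Ti); 23:C/T (Ti); 25:C/G (Tv); 32:G/A (Ti); 39:C/T (Ti).
Of the 6 differences, 5 transitions and 1 transversion over 43 sites: P = 5/43 = 0.116279, Q = 1/43 = 0.023256.
d = −0.5·ln(0.744186) − 0.25·ln(0.953488) = −0.5·(-0.295464) − 0.25·(-0.047628) = 0.1596.

0.1596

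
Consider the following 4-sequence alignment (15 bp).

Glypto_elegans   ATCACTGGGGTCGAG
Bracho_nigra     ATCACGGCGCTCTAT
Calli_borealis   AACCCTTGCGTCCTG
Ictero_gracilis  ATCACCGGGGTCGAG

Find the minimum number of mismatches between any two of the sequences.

1

Pairwise Hamming distances:
  Glypto_elegans vs Bracho_nigra: 5
  Glypto_elegans vs Calli_borealis: 6
  Glypto_elegans vs Ictero_gracilis: 1
  Bracho_nigra vs Calli_borealis: 10
  Bracho_nigra vs Ictero_gracilis: 5
  Calli_borealis vs Ictero_gracilis: 7
The smallest is 1, between Glypto_elegans and Ictero_gracilis.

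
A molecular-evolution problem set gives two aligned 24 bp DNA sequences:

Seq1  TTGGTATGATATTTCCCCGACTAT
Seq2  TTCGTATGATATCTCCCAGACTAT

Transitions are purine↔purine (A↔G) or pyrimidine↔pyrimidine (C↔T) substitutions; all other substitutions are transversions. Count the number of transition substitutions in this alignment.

1

The sequences differ at positions 3 (G/C, transversion), 13 (T/C, transition), 18 (C/A, transversion).
Of the 3 differences, 1 transition and 2 transversions, so the answer is 1.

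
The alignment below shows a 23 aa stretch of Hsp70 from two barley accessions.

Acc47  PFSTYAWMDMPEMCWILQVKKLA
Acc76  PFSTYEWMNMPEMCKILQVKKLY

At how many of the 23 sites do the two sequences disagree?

The sequences differ at positions 6 (A/E), 9 (D/N), 15 (W/K), 23 (A/Y).
That gives 4 mismatches out of 23 aligned sites, so the Hamming distance is 4.

4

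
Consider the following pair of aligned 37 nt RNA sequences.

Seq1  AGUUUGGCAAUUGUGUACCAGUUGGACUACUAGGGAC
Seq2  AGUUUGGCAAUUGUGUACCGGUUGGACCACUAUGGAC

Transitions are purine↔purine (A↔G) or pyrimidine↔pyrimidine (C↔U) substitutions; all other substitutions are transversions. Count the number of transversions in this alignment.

Mismatches occur at site 20 (A↔G, transition), site 28 (U↔C, transition), site 33 (G↔U, transversion).
Of the 3 differences, 2 transitions and 1 transversion, so the answer is 1.

1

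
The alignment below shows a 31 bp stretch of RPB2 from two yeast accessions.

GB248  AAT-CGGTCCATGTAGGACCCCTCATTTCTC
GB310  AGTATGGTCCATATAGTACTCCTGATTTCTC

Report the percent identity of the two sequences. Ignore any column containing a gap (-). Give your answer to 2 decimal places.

80.00%

Excluding the 1 gap column leaves 30 comparable sites.
Differing sites — 2:A/G; 5:C/T; 13:G/A; 17:G/T; 20:C/T; 24:C/G.
24 of the 30 comparable sites match, so the percent identity is 24/30 × 100 = 80.00%.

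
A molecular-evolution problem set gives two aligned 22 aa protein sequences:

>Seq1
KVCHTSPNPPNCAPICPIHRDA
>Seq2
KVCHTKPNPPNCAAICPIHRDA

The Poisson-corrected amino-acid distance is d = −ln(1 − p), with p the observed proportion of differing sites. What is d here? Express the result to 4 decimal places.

Mismatches occur at site 6 (S↔K), site 14 (P↔A).
p = 2/22 = 0.090909.
d = −ln(1 − 0.090909) = −ln(0.909091) = 0.0953.

0.0953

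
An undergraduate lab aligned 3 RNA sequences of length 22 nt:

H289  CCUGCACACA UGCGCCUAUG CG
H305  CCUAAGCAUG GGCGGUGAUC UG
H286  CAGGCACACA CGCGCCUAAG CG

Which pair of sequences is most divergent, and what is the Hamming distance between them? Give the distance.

Pairwise Hamming distances:
  H289 vs H305: 11
  H289 vs H286: 4
  H305 vs H286: 14
The largest is 14, between H305 and H286.

14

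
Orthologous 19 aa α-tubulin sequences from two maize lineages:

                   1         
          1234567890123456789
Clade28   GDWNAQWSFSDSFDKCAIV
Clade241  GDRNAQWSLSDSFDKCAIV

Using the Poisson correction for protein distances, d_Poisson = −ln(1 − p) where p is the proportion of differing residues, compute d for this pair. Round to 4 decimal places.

0.1112

The sequences differ at positions 3 (W/R), 9 (F/L).
p = 2/19 = 0.105263.
d = −ln(1 − 0.105263) = −ln(0.894737) = 0.1112.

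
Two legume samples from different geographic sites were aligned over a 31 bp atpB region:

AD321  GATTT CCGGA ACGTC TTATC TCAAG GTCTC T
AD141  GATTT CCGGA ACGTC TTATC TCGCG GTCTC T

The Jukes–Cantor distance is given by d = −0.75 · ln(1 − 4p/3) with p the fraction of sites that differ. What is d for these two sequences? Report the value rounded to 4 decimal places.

0.0675

Mismatches occur at site 23 (A↔G), site 24 (A↔C).
p = 2/31 = 0.064516.
d = −0.75 · ln(1 − (4/3)·0.064516) = −0.75 · ln(0.913979) = −0.75 · (-0.089948) = 0.0675.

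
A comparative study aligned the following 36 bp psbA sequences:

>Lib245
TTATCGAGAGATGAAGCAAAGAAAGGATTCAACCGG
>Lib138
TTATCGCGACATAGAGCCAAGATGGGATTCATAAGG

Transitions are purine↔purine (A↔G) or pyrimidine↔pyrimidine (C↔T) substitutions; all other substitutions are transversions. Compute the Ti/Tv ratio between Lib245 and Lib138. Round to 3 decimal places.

0.429

Mismatches occur at site 7 (A↔C, transversion), site 10 (G↔C, transversion), site 13 (G↔A, transition), site 14 (A↔G, transition), site 18 (A↔C, transversion), site 23 (A↔T, transversion), site 24 (A↔G, transition), site 32 (A↔T, transversion), site 33 (C↔A, transversion), site 34 (C↔A, transversion).
Of the 10 differences, 3 transitions and 7 transversions, so Ti/Tv = 3/7 = 0.429.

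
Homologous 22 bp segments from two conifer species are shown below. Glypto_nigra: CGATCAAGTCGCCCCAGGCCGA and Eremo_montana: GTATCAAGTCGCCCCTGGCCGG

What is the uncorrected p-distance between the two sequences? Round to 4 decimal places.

The sequences differ at positions 1 (C/G), 2 (G/T), 16 (A/T), 22 (A/G).
There are 4 differences over 22 sites, so p = 4/22 = 0.1818.

0.1818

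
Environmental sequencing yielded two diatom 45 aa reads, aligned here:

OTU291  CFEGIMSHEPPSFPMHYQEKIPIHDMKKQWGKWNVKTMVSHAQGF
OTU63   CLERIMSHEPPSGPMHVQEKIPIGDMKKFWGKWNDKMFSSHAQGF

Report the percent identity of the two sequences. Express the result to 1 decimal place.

77.8%

Mismatches occur at site 2 (F↔L), site 4 (G↔R), site 13 (F↔G), site 17 (Y↔V), site 24 (H↔G), site 29 (Q↔F), site 35 (V↔D), site 37 (T↔M), site 38 (M↔F), site 39 (V↔S).
35 of the 45 sites match, so the percent identity is 35/45 × 100 = 77.8%.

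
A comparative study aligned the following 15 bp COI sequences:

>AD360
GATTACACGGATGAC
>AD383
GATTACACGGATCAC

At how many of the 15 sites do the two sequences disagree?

1

The sequences differ at position 13 (G/C).
That gives 1 mismatch out of 15 aligned sites, so the Hamming distance is 1.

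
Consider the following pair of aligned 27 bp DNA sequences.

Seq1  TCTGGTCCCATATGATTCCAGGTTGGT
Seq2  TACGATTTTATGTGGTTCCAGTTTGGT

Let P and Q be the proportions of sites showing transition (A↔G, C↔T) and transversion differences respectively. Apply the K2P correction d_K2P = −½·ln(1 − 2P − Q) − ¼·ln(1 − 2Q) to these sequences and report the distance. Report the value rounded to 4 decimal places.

Differing sites — 2:C/A (Tv); 3:T/C (Ti); 5:G/A (Ti); 7:C/T (Ti); 8:C/T (Ti); 9:C/T (Ti); 12:A/G (Ti); 15:A/G (Ti); 22:G/T (Tv).
Of the 9 differences, 7 transitions and 2 transversions over 27 sites: P = 7/27 = 0.259259, Q = 2/27 = 0.074074.
d = −0.5·ln(0.407408) − 0.25·ln(0.851852) = −0.5·(-0.897940) − 0.25·(-0.160342) = 0.4891.

0.4891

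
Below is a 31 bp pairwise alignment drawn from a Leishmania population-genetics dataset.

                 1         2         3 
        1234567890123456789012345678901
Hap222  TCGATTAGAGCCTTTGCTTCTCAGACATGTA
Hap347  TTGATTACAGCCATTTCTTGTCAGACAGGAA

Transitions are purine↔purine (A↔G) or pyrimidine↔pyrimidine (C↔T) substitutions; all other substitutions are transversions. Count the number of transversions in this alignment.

Mismatches occur at site 2 (C↔T, transition), site 8 (G↔C, transversion), site 13 (T↔A, transversion), site 16 (G↔T, transversion), site 20 (C↔G, transversion), site 28 (T↔G, transversion), site 30 (T↔A, transversion).
Of the 7 differences, 1 transition and 6 transversions, so the answer is 6.

6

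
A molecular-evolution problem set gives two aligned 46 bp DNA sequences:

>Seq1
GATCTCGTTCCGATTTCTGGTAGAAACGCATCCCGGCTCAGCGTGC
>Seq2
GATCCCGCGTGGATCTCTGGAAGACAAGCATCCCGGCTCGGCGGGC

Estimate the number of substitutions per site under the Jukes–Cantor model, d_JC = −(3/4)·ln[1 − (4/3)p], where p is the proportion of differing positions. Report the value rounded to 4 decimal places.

Differing sites — 5:T/C; 8:T/C; 9:T/G; 10:C/T; 11:C/G; 15:T/C; 21:T/A; 25:A/C; 27:C/A; 40:A/G; 44:T/G.
p = 11/46 = 0.239130.
d = −0.75 · ln(1 − (4/3)·0.239130) = −0.75 · ln(0.681160) = −0.75 · (-0.383958) = 0.2880.

0.2880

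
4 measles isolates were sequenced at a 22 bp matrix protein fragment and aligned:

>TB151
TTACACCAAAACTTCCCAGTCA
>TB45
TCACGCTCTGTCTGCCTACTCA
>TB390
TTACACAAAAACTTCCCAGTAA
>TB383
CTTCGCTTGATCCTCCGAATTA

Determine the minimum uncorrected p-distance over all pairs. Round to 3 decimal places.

Pairwise Hamming distances:
  TB151 vs TB45: 10
  TB151 vs TB390: 2
  TB151 vs TB383: 11
  TB45 vs TB390: 11
  TB45 vs TB383: 11
  TB390 vs TB383: 11
The smallest is 2 mismatches, between TB151 and TB390; p = 2/22 = 0.091.

0.091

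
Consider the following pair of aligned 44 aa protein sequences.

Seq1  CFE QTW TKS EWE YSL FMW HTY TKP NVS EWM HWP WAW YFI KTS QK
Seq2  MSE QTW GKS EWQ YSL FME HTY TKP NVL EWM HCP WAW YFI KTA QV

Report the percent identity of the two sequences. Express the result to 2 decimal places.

Differing sites — 1:C/M; 2:F/S; 7:T/G; 12:E/Q; 18:W/E; 27:S/L; 32:W/C; 42:S/A; 44:K/V.
35 of the 44 sites match, so the percent identity is 35/44 × 100 = 79.55%.

79.55%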